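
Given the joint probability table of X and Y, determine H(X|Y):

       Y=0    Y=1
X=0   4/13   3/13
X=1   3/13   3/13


H(X|Y) = Σ_y p(y) H(X|Y=y)
  p(Y=0) = 7/13, H(X|Y=0) = 0.9852
  p(Y=1) = 6/13, H(X|Y=1) = 1.0000
H(X|Y) = 0.5385×0.9852 + 0.4615×1.0000 = 0.9920 bits


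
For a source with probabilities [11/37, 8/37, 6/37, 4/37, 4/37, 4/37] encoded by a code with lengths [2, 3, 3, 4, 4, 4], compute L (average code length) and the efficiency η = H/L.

Average length L = Σ p_i × l_i = 3.0270 bits
Entropy H = 2.4645 bits
Efficiency η = H/L × 100% = 81.42%


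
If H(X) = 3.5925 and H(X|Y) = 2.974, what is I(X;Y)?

I(X;Y) = H(X) - H(X|Y)
I(X;Y) = 3.5925 - 2.974 = 0.6185 bits


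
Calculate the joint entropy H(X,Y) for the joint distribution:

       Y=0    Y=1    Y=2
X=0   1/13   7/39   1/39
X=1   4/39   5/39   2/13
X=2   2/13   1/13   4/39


H(X,Y) = -Σ p(x,y) log₂ p(x,y)
  p(0,0)=1/13: -0.0769 × log₂(0.0769) = 0.2846
  p(0,1)=7/39: -0.1795 × log₂(0.1795) = 0.4448
  p(0,2)=1/39: -0.0256 × log₂(0.0256) = 0.1355
  p(1,0)=4/39: -0.1026 × log₂(0.1026) = 0.3370
  p(1,1)=5/39: -0.1282 × log₂(0.1282) = 0.3799
  p(1,2)=2/13: -0.1538 × log₂(0.1538) = 0.4155
  p(2,0)=2/13: -0.1538 × log₂(0.1538) = 0.4155
  p(2,1)=1/13: -0.0769 × log₂(0.0769) = 0.2846
  p(2,2)=4/39: -0.1026 × log₂(0.1026) = 0.3370
H(X,Y) = 3.0344 bits


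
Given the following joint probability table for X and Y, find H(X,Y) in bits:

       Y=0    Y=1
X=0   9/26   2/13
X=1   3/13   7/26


H(X,Y) = -Σ p(x,y) log₂ p(x,y)
  p(0,0)=9/26: -0.3462 × log₂(0.3462) = 0.5298
  p(0,1)=2/13: -0.1538 × log₂(0.1538) = 0.4155
  p(1,0)=3/13: -0.2308 × log₂(0.2308) = 0.4882
  p(1,1)=7/26: -0.2692 × log₂(0.2692) = 0.5097
H(X,Y) = 1.9431 bits


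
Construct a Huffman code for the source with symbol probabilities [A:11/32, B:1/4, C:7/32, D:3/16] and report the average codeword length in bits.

Huffman tree construction:
Combine smallest probabilities repeatedly
Resulting codes:
  A: 11 (length 2)
  B: 10 (length 2)
  C: 01 (length 2)
  D: 00 (length 2)
Average length = Σ p(s) × length(s) = 2.0000 bits


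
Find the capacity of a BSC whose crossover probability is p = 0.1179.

For BSC with error probability p:
C = 1 - H(p) where H(p) is binary entropy
H(0.1179) = -0.1179 × log₂(0.1179) - 0.8821 × log₂(0.8821)
H(p) = 0.5233
C = 1 - 0.5233 = 0.4767 bits/use


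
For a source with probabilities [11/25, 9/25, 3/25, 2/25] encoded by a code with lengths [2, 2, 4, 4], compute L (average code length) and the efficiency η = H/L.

Average length L = Σ p_i × l_i = 2.4000 bits
Entropy H = 1.7103 bits
Efficiency η = H/L × 100% = 71.26%


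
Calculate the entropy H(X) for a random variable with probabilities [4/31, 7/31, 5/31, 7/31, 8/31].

H(X) = -Σ p(x) log₂ p(x)
  -4/31 × log₂(4/31) = 0.3812
  -7/31 × log₂(7/31) = 0.4848
  -5/31 × log₂(5/31) = 0.4246
  -7/31 × log₂(7/31) = 0.4848
  -8/31 × log₂(8/31) = 0.5043
H(X) = 2.2796 bits


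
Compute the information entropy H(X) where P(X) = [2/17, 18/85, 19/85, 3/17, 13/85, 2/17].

H(X) = -Σ p(x) log₂ p(x)
  -2/17 × log₂(2/17) = 0.3632
  -18/85 × log₂(18/85) = 0.4742
  -19/85 × log₂(19/85) = 0.4832
  -3/17 × log₂(3/17) = 0.4416
  -13/85 × log₂(13/85) = 0.4143
  -2/17 × log₂(2/17) = 0.3632
H(X) = 2.5398 bits


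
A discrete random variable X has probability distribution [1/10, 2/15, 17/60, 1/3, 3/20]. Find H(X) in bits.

H(X) = -Σ p(x) log₂ p(x)
  -1/10 × log₂(1/10) = 0.3322
  -2/15 × log₂(2/15) = 0.3876
  -17/60 × log₂(17/60) = 0.5155
  -1/3 × log₂(1/3) = 0.5283
  -3/20 × log₂(3/20) = 0.4105
H(X) = 2.1741 bits


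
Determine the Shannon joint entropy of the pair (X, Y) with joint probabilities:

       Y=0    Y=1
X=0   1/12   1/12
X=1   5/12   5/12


H(X,Y) = -Σ p(x,y) log₂ p(x,y)
  p(0,0)=1/12: -0.0833 × log₂(0.0833) = 0.2987
  p(0,1)=1/12: -0.0833 × log₂(0.0833) = 0.2987
  p(1,0)=5/12: -0.4167 × log₂(0.4167) = 0.5263
  p(1,1)=5/12: -0.4167 × log₂(0.4167) = 0.5263
H(X,Y) = 1.6500 bits


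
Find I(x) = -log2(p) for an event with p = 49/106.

Information content I(x) = -log₂(p(x))
I = -log₂(49/106) = -log₂(0.4623)
I = 1.1132 bits


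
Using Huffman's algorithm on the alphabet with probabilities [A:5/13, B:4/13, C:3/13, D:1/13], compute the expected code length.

Huffman tree construction:
Combine smallest probabilities repeatedly
Resulting codes:
  A: 0 (length 1)
  B: 10 (length 2)
  C: 111 (length 3)
  D: 110 (length 3)
Average length = Σ p(s) × length(s) = 1.9231 bits


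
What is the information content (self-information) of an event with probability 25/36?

Information content I(x) = -log₂(p(x))
I = -log₂(25/36) = -log₂(0.6944)
I = 0.5261 bits


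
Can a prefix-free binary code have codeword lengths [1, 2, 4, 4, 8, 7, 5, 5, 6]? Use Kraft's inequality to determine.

Kraft inequality: Σ 2^(-l_i) ≤ 1 for prefix-free code
Calculating: 2^(-1) + 2^(-2) + 2^(-4) + 2^(-4) + 2^(-8) + 2^(-7) + 2^(-5) + 2^(-5) + 2^(-6)
= 0.5 + 0.25 + 0.0625 + 0.0625 + 0.00390625 + 0.0078125 + 0.03125 + 0.03125 + 0.015625
= 0.9648
Since 0.9648 ≤ 1, prefix-free code exists


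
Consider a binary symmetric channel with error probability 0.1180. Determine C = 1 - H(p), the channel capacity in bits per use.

For BSC with error probability p:
C = 1 - H(p) where H(p) is binary entropy
H(0.1180) = -0.1180 × log₂(0.1180) - 0.8820 × log₂(0.8820)
H(p) = 0.5236
C = 1 - 0.5236 = 0.4764 bits/use


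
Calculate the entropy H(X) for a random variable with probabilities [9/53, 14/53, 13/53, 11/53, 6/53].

H(X) = -Σ p(x) log₂ p(x)
  -9/53 × log₂(9/53) = 0.4344
  -14/53 × log₂(14/53) = 0.5073
  -13/53 × log₂(13/53) = 0.4973
  -11/53 × log₂(11/53) = 0.4708
  -6/53 × log₂(6/53) = 0.3558
H(X) = 2.2656 bits


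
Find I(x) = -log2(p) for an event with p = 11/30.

Information content I(x) = -log₂(p(x))
I = -log₂(11/30) = -log₂(0.3667)
I = 1.4475 bits


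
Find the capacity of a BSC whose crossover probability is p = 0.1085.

For BSC with error probability p:
C = 1 - H(p) where H(p) is binary entropy
H(0.1085) = -0.1085 × log₂(0.1085) - 0.8915 × log₂(0.8915)
H(p) = 0.4954
C = 1 - 0.4954 = 0.5046 bits/use


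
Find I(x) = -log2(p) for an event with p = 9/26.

Information content I(x) = -log₂(p(x))
I = -log₂(9/26) = -log₂(0.3462)
I = 1.5305 bits


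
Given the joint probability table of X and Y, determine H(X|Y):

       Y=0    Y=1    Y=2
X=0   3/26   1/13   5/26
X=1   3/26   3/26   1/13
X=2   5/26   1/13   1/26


H(X|Y) = Σ_y p(y) H(X|Y=y)
  p(Y=0) = 11/26, H(X|Y=0) = 1.5395
  p(Y=1) = 7/26, H(X|Y=1) = 1.5567
  p(Y=2) = 4/13, H(X|Y=2) = 1.2988
H(X|Y) = 0.4231×1.5395 + 0.2692×1.5567 + 0.3077×1.2988 = 1.4700 bits


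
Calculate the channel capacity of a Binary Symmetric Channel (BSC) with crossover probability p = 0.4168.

For BSC with error probability p:
C = 1 - H(p) where H(p) is binary entropy
H(0.4168) = -0.4168 × log₂(0.4168) - 0.5832 × log₂(0.5832)
H(p) = 0.9799
C = 1 - 0.9799 = 0.0201 bits/use


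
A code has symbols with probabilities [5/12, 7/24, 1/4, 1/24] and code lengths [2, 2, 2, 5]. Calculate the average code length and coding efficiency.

Average length L = Σ p_i × l_i = 2.1250 bits
Entropy H = 1.7358 bits
Efficiency η = H/L × 100% = 81.68%


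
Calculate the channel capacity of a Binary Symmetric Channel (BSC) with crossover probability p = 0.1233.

For BSC with error probability p:
C = 1 - H(p) where H(p) is binary entropy
H(0.1233) = -0.1233 × log₂(0.1233) - 0.8767 × log₂(0.8767)
H(p) = 0.5388
C = 1 - 0.5388 = 0.4612 bits/use


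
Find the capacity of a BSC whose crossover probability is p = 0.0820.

For BSC with error probability p:
C = 1 - H(p) where H(p) is binary entropy
H(0.0820) = -0.0820 × log₂(0.0820) - 0.9180 × log₂(0.9180)
H(p) = 0.4092
C = 1 - 0.4092 = 0.5908 bits/use


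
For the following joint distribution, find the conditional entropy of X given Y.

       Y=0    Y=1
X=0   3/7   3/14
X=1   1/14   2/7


H(X|Y) = Σ_y p(y) H(X|Y=y)
  p(Y=0) = 1/2, H(X|Y=0) = 0.5917
  p(Y=1) = 1/2, H(X|Y=1) = 0.9852
H(X|Y) = 0.5000×0.5917 + 0.5000×0.9852 = 0.7885 bits


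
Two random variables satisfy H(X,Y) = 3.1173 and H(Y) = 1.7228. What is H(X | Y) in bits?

Chain rule: H(X,Y) = H(X|Y) + H(Y)
H(X|Y) = H(X,Y) - H(Y) = 3.1173 - 1.7228 = 1.3945 bits


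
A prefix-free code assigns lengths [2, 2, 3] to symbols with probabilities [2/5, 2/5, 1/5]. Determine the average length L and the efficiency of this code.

Average length L = Σ p_i × l_i = 2.2000 bits
Entropy H = 1.5219 bits
Efficiency η = H/L × 100% = 69.18%


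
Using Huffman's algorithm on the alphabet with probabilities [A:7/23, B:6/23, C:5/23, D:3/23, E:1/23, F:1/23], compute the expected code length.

Huffman tree construction:
Combine smallest probabilities repeatedly
Resulting codes:
  A: 11 (length 2)
  B: 10 (length 2)
  C: 00 (length 2)
  D: 011 (length 3)
  E: 0100 (length 4)
  F: 0101 (length 4)
Average length = Σ p(s) × length(s) = 2.3043 bits


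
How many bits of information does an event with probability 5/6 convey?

Information content I(x) = -log₂(p(x))
I = -log₂(5/6) = -log₂(0.8333)
I = 0.2630 bits


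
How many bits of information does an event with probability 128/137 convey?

Information content I(x) = -log₂(p(x))
I = -log₂(128/137) = -log₂(0.9343)
I = 0.0980 bits


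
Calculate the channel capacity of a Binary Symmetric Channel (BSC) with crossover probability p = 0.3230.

For BSC with error probability p:
C = 1 - H(p) where H(p) is binary entropy
H(0.3230) = -0.3230 × log₂(0.3230) - 0.6770 × log₂(0.6770)
H(p) = 0.9076
C = 1 - 0.9076 = 0.0924 bits/use


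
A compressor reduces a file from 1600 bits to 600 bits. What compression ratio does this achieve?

Compression ratio = Original / Compressed
= 1600 / 600 = 2.67:1


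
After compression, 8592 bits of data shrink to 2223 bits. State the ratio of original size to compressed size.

Compression ratio = Original / Compressed
= 8592 / 2223 = 3.87:1


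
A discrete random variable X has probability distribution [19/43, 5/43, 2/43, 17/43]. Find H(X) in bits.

H(X) = -Σ p(x) log₂ p(x)
  -19/43 × log₂(19/43) = 0.5207
  -5/43 × log₂(5/43) = 0.3610
  -2/43 × log₂(2/43) = 0.2059
  -17/43 × log₂(17/43) = 0.5293
H(X) = 1.6168 bits


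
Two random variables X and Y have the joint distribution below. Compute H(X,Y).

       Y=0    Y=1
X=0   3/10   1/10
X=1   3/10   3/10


H(X,Y) = -Σ p(x,y) log₂ p(x,y)
  p(0,0)=3/10: -0.3000 × log₂(0.3000) = 0.5211
  p(0,1)=1/10: -0.1000 × log₂(0.1000) = 0.3322
  p(1,0)=3/10: -0.3000 × log₂(0.3000) = 0.5211
  p(1,1)=3/10: -0.3000 × log₂(0.3000) = 0.5211
H(X,Y) = 1.8955 bits


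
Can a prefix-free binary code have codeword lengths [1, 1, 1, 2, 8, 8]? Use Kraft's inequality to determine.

Kraft inequality: Σ 2^(-l_i) ≤ 1 for prefix-free code
Calculating: 2^(-1) + 2^(-1) + 2^(-1) + 2^(-2) + 2^(-8) + 2^(-8)
= 0.5 + 0.5 + 0.5 + 0.25 + 0.00390625 + 0.00390625
= 1.7578
Since 1.7578 > 1, prefix-free code does not exist


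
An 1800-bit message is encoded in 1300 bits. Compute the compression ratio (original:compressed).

Compression ratio = Original / Compressed
= 1800 / 1300 = 1.38:1


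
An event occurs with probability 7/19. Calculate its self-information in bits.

Information content I(x) = -log₂(p(x))
I = -log₂(7/19) = -log₂(0.3684)
I = 1.4406 bits


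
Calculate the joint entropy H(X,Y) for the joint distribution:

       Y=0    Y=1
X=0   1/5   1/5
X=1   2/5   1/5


H(X,Y) = -Σ p(x,y) log₂ p(x,y)
  p(0,0)=1/5: -0.2000 × log₂(0.2000) = 0.4644
  p(0,1)=1/5: -0.2000 × log₂(0.2000) = 0.4644
  p(1,0)=2/5: -0.4000 × log₂(0.4000) = 0.5288
  p(1,1)=1/5: -0.2000 × log₂(0.2000) = 0.4644
H(X,Y) = 1.9219 bits


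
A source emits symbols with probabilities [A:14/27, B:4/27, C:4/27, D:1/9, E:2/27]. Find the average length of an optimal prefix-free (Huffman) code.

Huffman tree construction:
Combine smallest probabilities repeatedly
Resulting codes:
  A: 1 (length 1)
  B: 010 (length 3)
  C: 011 (length 3)
  D: 001 (length 3)
  E: 000 (length 3)
Average length = Σ p(s) × length(s) = 1.9630 bits


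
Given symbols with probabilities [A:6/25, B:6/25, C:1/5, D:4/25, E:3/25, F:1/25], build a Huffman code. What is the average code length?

Huffman tree construction:
Combine smallest probabilities repeatedly
Resulting codes:
  A: 01 (length 2)
  B: 10 (length 2)
  C: 00 (length 2)
  D: 110 (length 3)
  E: 1111 (length 4)
  F: 1110 (length 4)
Average length = Σ p(s) × length(s) = 2.4800 bits


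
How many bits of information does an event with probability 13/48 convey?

Information content I(x) = -log₂(p(x))
I = -log₂(13/48) = -log₂(0.2708)
I = 1.8845 bits


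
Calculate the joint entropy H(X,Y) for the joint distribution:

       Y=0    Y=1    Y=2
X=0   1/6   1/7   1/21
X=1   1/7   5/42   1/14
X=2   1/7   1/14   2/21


H(X,Y) = -Σ p(x,y) log₂ p(x,y)
  p(0,0)=1/6: -0.1667 × log₂(0.1667) = 0.4308
  p(0,1)=1/7: -0.1429 × log₂(0.1429) = 0.4011
  p(0,2)=1/21: -0.0476 × log₂(0.0476) = 0.2092
  p(1,0)=1/7: -0.1429 × log₂(0.1429) = 0.4011
  p(1,1)=5/42: -0.1190 × log₂(0.1190) = 0.3655
  p(1,2)=1/14: -0.0714 × log₂(0.0714) = 0.2720
  p(2,0)=1/7: -0.1429 × log₂(0.1429) = 0.4011
  p(2,1)=1/14: -0.0714 × log₂(0.0714) = 0.2720
  p(2,2)=2/21: -0.0952 × log₂(0.0952) = 0.3231
H(X,Y) = 3.0756 bits


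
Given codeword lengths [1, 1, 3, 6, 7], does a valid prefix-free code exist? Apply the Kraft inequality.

Kraft inequality: Σ 2^(-l_i) ≤ 1 for prefix-free code
Calculating: 2^(-1) + 2^(-1) + 2^(-3) + 2^(-6) + 2^(-7)
= 0.5 + 0.5 + 0.125 + 0.015625 + 0.0078125
= 1.1484
Since 1.1484 > 1, prefix-free code does not exist


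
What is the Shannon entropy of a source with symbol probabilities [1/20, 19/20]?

H(X) = -Σ p(x) log₂ p(x)
  -1/20 × log₂(1/20) = 0.2161
  -19/20 × log₂(19/20) = 0.0703
H(X) = 0.2864 bits


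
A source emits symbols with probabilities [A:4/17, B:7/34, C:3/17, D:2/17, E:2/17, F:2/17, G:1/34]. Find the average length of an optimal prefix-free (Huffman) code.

Huffman tree construction:
Combine smallest probabilities repeatedly
Resulting codes:
  A: 01 (length 2)
  B: 00 (length 2)
  C: 111 (length 3)
  D: 1101 (length 4)
  E: 100 (length 3)
  F: 101 (length 3)
  G: 1100 (length 4)
Average length = Σ p(s) × length(s) = 2.7059 bits


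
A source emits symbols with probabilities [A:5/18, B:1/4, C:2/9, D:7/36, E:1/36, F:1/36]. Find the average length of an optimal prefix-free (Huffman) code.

Huffman tree construction:
Combine smallest probabilities repeatedly
Resulting codes:
  A: 11 (length 2)
  B: 01 (length 2)
  C: 00 (length 2)
  D: 101 (length 3)
  E: 1000 (length 4)
  F: 1001 (length 4)
Average length = Σ p(s) × length(s) = 2.3056 bits


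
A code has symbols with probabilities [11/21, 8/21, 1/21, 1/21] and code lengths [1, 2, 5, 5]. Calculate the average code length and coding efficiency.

Average length L = Σ p_i × l_i = 1.7619 bits
Entropy H = 1.4374 bits
Efficiency η = H/L × 100% = 81.58%


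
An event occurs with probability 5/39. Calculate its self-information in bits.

Information content I(x) = -log₂(p(x))
I = -log₂(5/39) = -log₂(0.1282)
I = 2.9635 bits


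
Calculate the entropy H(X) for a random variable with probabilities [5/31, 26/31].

H(X) = -Σ p(x) log₂ p(x)
  -5/31 × log₂(5/31) = 0.4246
  -26/31 × log₂(26/31) = 0.2128
H(X) = 0.6374 bits


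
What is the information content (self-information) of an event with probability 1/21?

Information content I(x) = -log₂(p(x))
I = -log₂(1/21) = -log₂(0.0476)
I = 4.3923 bits


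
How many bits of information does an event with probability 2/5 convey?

Information content I(x) = -log₂(p(x))
I = -log₂(2/5) = -log₂(0.4000)
I = 1.3219 bits


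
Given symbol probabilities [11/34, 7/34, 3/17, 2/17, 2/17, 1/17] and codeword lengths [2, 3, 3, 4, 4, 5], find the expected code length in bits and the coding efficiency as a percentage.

Average length L = Σ p_i × l_i = 3.0294 bits
Entropy H = 2.4047 bits
Efficiency η = H/L × 100% = 79.38%


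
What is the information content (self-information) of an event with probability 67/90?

Information content I(x) = -log₂(p(x))
I = -log₂(67/90) = -log₂(0.7444)
I = 0.4258 bits


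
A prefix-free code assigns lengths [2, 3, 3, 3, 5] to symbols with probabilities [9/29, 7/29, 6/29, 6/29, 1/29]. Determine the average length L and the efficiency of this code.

Average length L = Σ p_i × l_i = 2.7586 bits
Entropy H = 2.1269 bits
Efficiency η = H/L × 100% = 77.10%


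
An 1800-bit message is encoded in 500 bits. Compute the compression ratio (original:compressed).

Compression ratio = Original / Compressed
= 1800 / 500 = 3.60:1


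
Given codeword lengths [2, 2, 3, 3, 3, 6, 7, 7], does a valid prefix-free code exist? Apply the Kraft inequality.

Kraft inequality: Σ 2^(-l_i) ≤ 1 for prefix-free code
Calculating: 2^(-2) + 2^(-2) + 2^(-3) + 2^(-3) + 2^(-3) + 2^(-6) + 2^(-7) + 2^(-7)
= 0.25 + 0.25 + 0.125 + 0.125 + 0.125 + 0.015625 + 0.0078125 + 0.0078125
= 0.9062
Since 0.9062 ≤ 1, prefix-free code exists


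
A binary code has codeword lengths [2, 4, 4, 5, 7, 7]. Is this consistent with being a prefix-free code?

Kraft inequality: Σ 2^(-l_i) ≤ 1 for prefix-free code
Calculating: 2^(-2) + 2^(-4) + 2^(-4) + 2^(-5) + 2^(-7) + 2^(-7)
= 0.25 + 0.0625 + 0.0625 + 0.03125 + 0.0078125 + 0.0078125
= 0.4219
Since 0.4219 ≤ 1, prefix-free code exists


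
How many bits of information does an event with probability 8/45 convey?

Information content I(x) = -log₂(p(x))
I = -log₂(8/45) = -log₂(0.1778)
I = 2.4919 bits


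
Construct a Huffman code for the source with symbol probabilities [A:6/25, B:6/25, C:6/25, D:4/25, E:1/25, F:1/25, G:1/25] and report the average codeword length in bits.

Huffman tree construction:
Combine smallest probabilities repeatedly
Resulting codes:
  A: 00 (length 2)
  B: 01 (length 2)
  C: 10 (length 2)
  D: 111 (length 3)
  E: 11010 (length 5)
  F: 11011 (length 5)
  G: 1100 (length 4)
Average length = Σ p(s) × length(s) = 2.4800 bits


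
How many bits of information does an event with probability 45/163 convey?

Information content I(x) = -log₂(p(x))
I = -log₂(45/163) = -log₂(0.2761)
I = 1.8569 bits


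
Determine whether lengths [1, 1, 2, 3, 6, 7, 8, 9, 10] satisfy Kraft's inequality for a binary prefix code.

Kraft inequality: Σ 2^(-l_i) ≤ 1 for prefix-free code
Calculating: 2^(-1) + 2^(-1) + 2^(-2) + 2^(-3) + 2^(-6) + 2^(-7) + 2^(-8) + 2^(-9) + 2^(-10)
= 0.5 + 0.5 + 0.25 + 0.125 + 0.015625 + 0.0078125 + 0.00390625 + 0.001953125 + 0.0009765625
= 1.4053
Since 1.4053 > 1, prefix-free code does not exist


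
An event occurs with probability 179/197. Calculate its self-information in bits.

Information content I(x) = -log₂(p(x))
I = -log₂(179/197) = -log₂(0.9086)
I = 0.1382 bits


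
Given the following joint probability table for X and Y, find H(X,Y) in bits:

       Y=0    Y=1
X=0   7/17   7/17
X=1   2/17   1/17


H(X,Y) = -Σ p(x,y) log₂ p(x,y)
  p(0,0)=7/17: -0.4118 × log₂(0.4118) = 0.5271
  p(0,1)=7/17: -0.4118 × log₂(0.4118) = 0.5271
  p(1,0)=2/17: -0.1176 × log₂(0.1176) = 0.3632
  p(1,1)=1/17: -0.0588 × log₂(0.0588) = 0.2404
H(X,Y) = 1.6579 bits


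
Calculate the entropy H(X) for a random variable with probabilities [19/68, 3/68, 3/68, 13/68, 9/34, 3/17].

H(X) = -Σ p(x) log₂ p(x)
  -19/68 × log₂(19/68) = 0.5140
  -3/68 × log₂(3/68) = 0.1986
  -3/68 × log₂(3/68) = 0.1986
  -13/68 × log₂(13/68) = 0.4563
  -9/34 × log₂(9/34) = 0.5076
  -3/17 × log₂(3/17) = 0.4416
H(X) = 2.3168 bits


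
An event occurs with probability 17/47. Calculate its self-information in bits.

Information content I(x) = -log₂(p(x))
I = -log₂(17/47) = -log₂(0.3617)
I = 1.4671 bits


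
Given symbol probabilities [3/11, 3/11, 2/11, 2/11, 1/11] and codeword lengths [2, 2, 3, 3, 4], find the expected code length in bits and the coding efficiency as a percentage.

Average length L = Σ p_i × l_i = 2.5455 bits
Entropy H = 2.2313 bits
Efficiency η = H/L × 100% = 87.66%


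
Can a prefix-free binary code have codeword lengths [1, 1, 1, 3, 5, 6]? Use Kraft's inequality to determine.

Kraft inequality: Σ 2^(-l_i) ≤ 1 for prefix-free code
Calculating: 2^(-1) + 2^(-1) + 2^(-1) + 2^(-3) + 2^(-5) + 2^(-6)
= 0.5 + 0.5 + 0.5 + 0.125 + 0.03125 + 0.015625
= 1.6719
Since 1.6719 > 1, prefix-free code does not exist


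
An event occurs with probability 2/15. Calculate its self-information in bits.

Information content I(x) = -log₂(p(x))
I = -log₂(2/15) = -log₂(0.1333)
I = 2.9069 bits


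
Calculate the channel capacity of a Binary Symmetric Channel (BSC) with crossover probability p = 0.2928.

For BSC with error probability p:
C = 1 - H(p) where H(p) is binary entropy
H(0.2928) = -0.2928 × log₂(0.2928) - 0.7072 × log₂(0.7072)
H(p) = 0.8723
C = 1 - 0.8723 = 0.1277 bits/use


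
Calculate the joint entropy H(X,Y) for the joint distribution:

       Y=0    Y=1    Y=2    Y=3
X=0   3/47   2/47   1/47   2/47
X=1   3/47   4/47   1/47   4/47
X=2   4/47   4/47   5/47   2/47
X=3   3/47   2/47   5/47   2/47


H(X,Y) = -Σ p(x,y) log₂ p(x,y)
  p(0,0)=3/47: -0.0638 × log₂(0.0638) = 0.2534
  p(0,1)=2/47: -0.0426 × log₂(0.0426) = 0.1938
  p(0,2)=1/47: -0.0213 × log₂(0.0213) = 0.1182
  p(0,3)=2/47: -0.0426 × log₂(0.0426) = 0.1938
  p(1,0)=3/47: -0.0638 × log₂(0.0638) = 0.2534
  p(1,1)=4/47: -0.0851 × log₂(0.0851) = 0.3025
  p(1,2)=1/47: -0.0213 × log₂(0.0213) = 0.1182
  p(1,3)=4/47: -0.0851 × log₂(0.0851) = 0.3025
  p(2,0)=4/47: -0.0851 × log₂(0.0851) = 0.3025
  p(2,1)=4/47: -0.0851 × log₂(0.0851) = 0.3025
  p(2,2)=5/47: -0.1064 × log₂(0.1064) = 0.3439
  p(2,3)=2/47: -0.0426 × log₂(0.0426) = 0.1938
  p(3,0)=3/47: -0.0638 × log₂(0.0638) = 0.2534
  p(3,1)=2/47: -0.0426 × log₂(0.0426) = 0.1938
  p(3,2)=5/47: -0.1064 × log₂(0.1064) = 0.3439
  p(3,3)=2/47: -0.0426 × log₂(0.0426) = 0.1938
H(X,Y) = 3.8634 bits


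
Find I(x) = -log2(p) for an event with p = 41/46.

Information content I(x) = -log₂(p(x))
I = -log₂(41/46) = -log₂(0.8913)
I = 0.1660 bits


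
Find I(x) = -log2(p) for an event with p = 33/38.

Information content I(x) = -log₂(p(x))
I = -log₂(33/38) = -log₂(0.8684)
I = 0.2035 bits


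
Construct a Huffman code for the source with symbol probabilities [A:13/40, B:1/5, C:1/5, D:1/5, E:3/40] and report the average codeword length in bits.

Huffman tree construction:
Combine smallest probabilities repeatedly
Resulting codes:
  A: 11 (length 2)
  B: 101 (length 3)
  C: 00 (length 2)
  D: 01 (length 2)
  E: 100 (length 3)
Average length = Σ p(s) × length(s) = 2.2750 bits


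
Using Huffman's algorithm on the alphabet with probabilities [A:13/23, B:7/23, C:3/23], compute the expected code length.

Huffman tree construction:
Combine smallest probabilities repeatedly
Resulting codes:
  A: 1 (length 1)
  B: 01 (length 2)
  C: 00 (length 2)
Average length = Σ p(s) × length(s) = 1.4348 bits


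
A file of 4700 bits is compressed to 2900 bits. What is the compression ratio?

Compression ratio = Original / Compressed
= 4700 / 2900 = 1.62:1


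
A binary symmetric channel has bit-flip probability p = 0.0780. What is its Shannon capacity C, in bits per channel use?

For BSC with error probability p:
C = 1 - H(p) where H(p) is binary entropy
H(0.0780) = -0.0780 × log₂(0.0780) - 0.9220 × log₂(0.9220)
H(p) = 0.3951
C = 1 - 0.3951 = 0.6049 bits/use


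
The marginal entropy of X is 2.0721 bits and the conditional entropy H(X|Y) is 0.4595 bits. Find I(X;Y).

I(X;Y) = H(X) - H(X|Y)
I(X;Y) = 2.0721 - 0.4595 = 1.6126 bits


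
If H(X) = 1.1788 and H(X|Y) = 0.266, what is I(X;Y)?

I(X;Y) = H(X) - H(X|Y)
I(X;Y) = 1.1788 - 0.266 = 0.9128 bits


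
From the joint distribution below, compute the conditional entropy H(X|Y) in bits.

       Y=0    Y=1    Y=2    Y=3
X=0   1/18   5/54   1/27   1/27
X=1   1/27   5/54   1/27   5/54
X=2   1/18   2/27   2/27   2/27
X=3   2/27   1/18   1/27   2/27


H(X|Y) = Σ_y p(y) H(X|Y=y)
  p(Y=0) = 2/9, H(X|Y=0) = 1.9591
  p(Y=1) = 17/54, H(X|Y=1) = 1.9713
  p(Y=2) = 5/27, H(X|Y=2) = 1.9219
  p(Y=3) = 5/18, H(X|Y=3) = 1.9329
H(X|Y) = 0.2222×1.9591 + 0.3148×1.9713 + 0.1852×1.9219 + 0.2778×1.9329 = 1.9488 bits


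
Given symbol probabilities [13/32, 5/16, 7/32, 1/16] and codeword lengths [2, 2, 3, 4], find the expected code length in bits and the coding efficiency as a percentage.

Average length L = Σ p_i × l_i = 2.3438 bits
Entropy H = 1.7820 bits
Efficiency η = H/L × 100% = 76.03%


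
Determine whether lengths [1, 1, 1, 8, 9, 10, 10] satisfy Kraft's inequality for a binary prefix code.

Kraft inequality: Σ 2^(-l_i) ≤ 1 for prefix-free code
Calculating: 2^(-1) + 2^(-1) + 2^(-1) + 2^(-8) + 2^(-9) + 2^(-10) + 2^(-10)
= 0.5 + 0.5 + 0.5 + 0.00390625 + 0.001953125 + 0.0009765625 + 0.0009765625
= 1.5078
Since 1.5078 > 1, prefix-free code does not exist


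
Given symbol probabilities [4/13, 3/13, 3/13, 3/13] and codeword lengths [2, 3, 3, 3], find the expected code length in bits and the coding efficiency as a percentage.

Average length L = Σ p_i × l_i = 2.6923 bits
Entropy H = 1.9878 bits
Efficiency η = H/L × 100% = 73.83%


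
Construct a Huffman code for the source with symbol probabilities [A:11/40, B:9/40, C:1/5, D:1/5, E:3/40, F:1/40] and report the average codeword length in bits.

Huffman tree construction:
Combine smallest probabilities repeatedly
Resulting codes:
  A: 10 (length 2)
  B: 01 (length 2)
  C: 111 (length 3)
  D: 00 (length 2)
  E: 1101 (length 4)
  F: 1100 (length 4)
Average length = Σ p(s) × length(s) = 2.4000 bits


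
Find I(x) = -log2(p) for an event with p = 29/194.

Information content I(x) = -log₂(p(x))
I = -log₂(29/194) = -log₂(0.1495)
I = 2.7419 bits


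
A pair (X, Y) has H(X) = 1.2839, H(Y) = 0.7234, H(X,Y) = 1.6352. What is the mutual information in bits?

I(X;Y) = H(X) + H(Y) - H(X,Y)
I(X;Y) = 1.2839 + 0.7234 - 1.6352 = 0.3721 bits


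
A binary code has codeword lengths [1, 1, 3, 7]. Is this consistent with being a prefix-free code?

Kraft inequality: Σ 2^(-l_i) ≤ 1 for prefix-free code
Calculating: 2^(-1) + 2^(-1) + 2^(-3) + 2^(-7)
= 0.5 + 0.5 + 0.125 + 0.0078125
= 1.1328
Since 1.1328 > 1, prefix-free code does not exist


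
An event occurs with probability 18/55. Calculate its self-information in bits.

Information content I(x) = -log₂(p(x))
I = -log₂(18/55) = -log₂(0.3273)
I = 1.6114 bits


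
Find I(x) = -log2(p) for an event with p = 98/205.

Information content I(x) = -log₂(p(x))
I = -log₂(98/205) = -log₂(0.4780)
I = 1.0648 bits


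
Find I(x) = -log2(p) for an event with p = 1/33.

Information content I(x) = -log₂(p(x))
I = -log₂(1/33) = -log₂(0.0303)
I = 5.0444 bits


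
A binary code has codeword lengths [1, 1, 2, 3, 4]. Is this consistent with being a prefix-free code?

Kraft inequality: Σ 2^(-l_i) ≤ 1 for prefix-free code
Calculating: 2^(-1) + 2^(-1) + 2^(-2) + 2^(-3) + 2^(-4)
= 0.5 + 0.5 + 0.25 + 0.125 + 0.0625
= 1.4375
Since 1.4375 > 1, prefix-free code does not exist


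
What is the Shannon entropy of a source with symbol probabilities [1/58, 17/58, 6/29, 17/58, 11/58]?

H(X) = -Σ p(x) log₂ p(x)
  -1/58 × log₂(1/58) = 0.1010
  -17/58 × log₂(17/58) = 0.5189
  -6/29 × log₂(6/29) = 0.4703
  -17/58 × log₂(17/58) = 0.5189
  -11/58 × log₂(11/58) = 0.4549
H(X) = 2.0641 bits


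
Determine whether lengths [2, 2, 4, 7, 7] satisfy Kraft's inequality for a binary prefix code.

Kraft inequality: Σ 2^(-l_i) ≤ 1 for prefix-free code
Calculating: 2^(-2) + 2^(-2) + 2^(-4) + 2^(-7) + 2^(-7)
= 0.25 + 0.25 + 0.0625 + 0.0078125 + 0.0078125
= 0.5781
Since 0.5781 ≤ 1, prefix-free code exists


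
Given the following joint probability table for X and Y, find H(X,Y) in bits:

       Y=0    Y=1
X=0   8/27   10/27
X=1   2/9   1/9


H(X,Y) = -Σ p(x,y) log₂ p(x,y)
  p(0,0)=8/27: -0.2963 × log₂(0.2963) = 0.5200
  p(0,1)=10/27: -0.3704 × log₂(0.3704) = 0.5307
  p(1,0)=2/9: -0.2222 × log₂(0.2222) = 0.4822
  p(1,1)=1/9: -0.1111 × log₂(0.1111) = 0.3522
H(X,Y) = 1.8851 bits


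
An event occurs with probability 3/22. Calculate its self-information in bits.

Information content I(x) = -log₂(p(x))
I = -log₂(3/22) = -log₂(0.1364)
I = 2.8745 bits


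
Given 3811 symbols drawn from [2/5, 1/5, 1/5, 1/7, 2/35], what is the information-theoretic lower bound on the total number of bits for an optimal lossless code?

Entropy H = 2.0946 bits/symbol
Minimum bits = H × n = 2.0946 × 3811
= 7982.34 bits


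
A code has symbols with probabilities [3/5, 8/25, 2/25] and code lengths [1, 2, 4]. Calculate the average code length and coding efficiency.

Average length L = Σ p_i × l_i = 1.5600 bits
Entropy H = 1.2597 bits
Efficiency η = H/L × 100% = 80.75%


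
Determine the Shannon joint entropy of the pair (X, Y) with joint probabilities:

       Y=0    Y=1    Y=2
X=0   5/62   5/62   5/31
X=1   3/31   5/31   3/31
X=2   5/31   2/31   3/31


H(X,Y) = -Σ p(x,y) log₂ p(x,y)
  p(0,0)=5/62: -0.0806 × log₂(0.0806) = 0.2929
  p(0,1)=5/62: -0.0806 × log₂(0.0806) = 0.2929
  p(0,2)=5/31: -0.1613 × log₂(0.1613) = 0.4246
  p(1,0)=3/31: -0.0968 × log₂(0.0968) = 0.3261
  p(1,1)=5/31: -0.1613 × log₂(0.1613) = 0.4246
  p(1,2)=3/31: -0.0968 × log₂(0.0968) = 0.3261
  p(2,0)=5/31: -0.1613 × log₂(0.1613) = 0.4246
  p(2,1)=2/31: -0.0645 × log₂(0.0645) = 0.2551
  p(2,2)=3/31: -0.0968 × log₂(0.0968) = 0.3261
H(X,Y) = 3.0928 bits


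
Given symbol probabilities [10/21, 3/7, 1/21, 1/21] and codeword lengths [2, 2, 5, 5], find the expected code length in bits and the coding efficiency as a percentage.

Average length L = Σ p_i × l_i = 2.2857 bits
Entropy H = 1.4519 bits
Efficiency η = H/L × 100% = 63.52%


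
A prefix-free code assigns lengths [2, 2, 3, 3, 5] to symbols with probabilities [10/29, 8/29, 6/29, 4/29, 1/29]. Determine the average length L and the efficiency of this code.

Average length L = Σ p_i × l_i = 2.4483 bits
Entropy H = 2.0742 bits
Efficiency η = H/L × 100% = 84.72%


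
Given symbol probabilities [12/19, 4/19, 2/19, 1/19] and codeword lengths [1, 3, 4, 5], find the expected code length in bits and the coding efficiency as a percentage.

Average length L = Σ p_i × l_i = 1.9474 bits
Entropy H = 1.4574 bits
Efficiency η = H/L × 100% = 74.84%


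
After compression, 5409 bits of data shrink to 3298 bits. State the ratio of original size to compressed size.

Compression ratio = Original / Compressed
= 5409 / 3298 = 1.64:1


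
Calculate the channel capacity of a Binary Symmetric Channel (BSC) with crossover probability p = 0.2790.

For BSC with error probability p:
C = 1 - H(p) where H(p) is binary entropy
H(0.2790) = -0.2790 × log₂(0.2790) - 0.7210 × log₂(0.7210)
H(p) = 0.8541
C = 1 - 0.8541 = 0.1459 bits/use


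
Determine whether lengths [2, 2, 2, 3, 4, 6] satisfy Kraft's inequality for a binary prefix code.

Kraft inequality: Σ 2^(-l_i) ≤ 1 for prefix-free code
Calculating: 2^(-2) + 2^(-2) + 2^(-2) + 2^(-3) + 2^(-4) + 2^(-6)
= 0.25 + 0.25 + 0.25 + 0.125 + 0.0625 + 0.015625
= 0.9531
Since 0.9531 ≤ 1, prefix-free code exists


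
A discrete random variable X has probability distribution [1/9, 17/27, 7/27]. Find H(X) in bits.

H(X) = -Σ p(x) log₂ p(x)
  -1/9 × log₂(1/9) = 0.3522
  -17/27 × log₂(17/27) = 0.4202
  -7/27 × log₂(7/27) = 0.5049
H(X) = 1.2774 bits


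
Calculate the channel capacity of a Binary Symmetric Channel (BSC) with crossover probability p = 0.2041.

For BSC with error probability p:
C = 1 - H(p) where H(p) is binary entropy
H(0.2041) = -0.2041 × log₂(0.2041) - 0.7959 × log₂(0.7959)
H(p) = 0.7301
C = 1 - 0.7301 = 0.2699 bits/use


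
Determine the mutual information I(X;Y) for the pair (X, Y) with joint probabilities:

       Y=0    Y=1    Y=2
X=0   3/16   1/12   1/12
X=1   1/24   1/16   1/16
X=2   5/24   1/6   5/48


H(X) = 1.4698, H(Y) = 1.5462, H(X,Y) = 2.9835
I(X;Y) = H(X) + H(Y) - H(X,Y) = 0.0324 bits


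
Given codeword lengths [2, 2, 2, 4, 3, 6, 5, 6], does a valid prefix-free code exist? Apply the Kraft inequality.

Kraft inequality: Σ 2^(-l_i) ≤ 1 for prefix-free code
Calculating: 2^(-2) + 2^(-2) + 2^(-2) + 2^(-4) + 2^(-3) + 2^(-6) + 2^(-5) + 2^(-6)
= 0.25 + 0.25 + 0.25 + 0.0625 + 0.125 + 0.015625 + 0.03125 + 0.015625
= 1.0000
Since 1.0000 ≤ 1, prefix-free code exists


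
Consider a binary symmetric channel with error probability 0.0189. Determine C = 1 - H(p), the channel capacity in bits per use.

For BSC with error probability p:
C = 1 - H(p) where H(p) is binary entropy
H(0.0189) = -0.0189 × log₂(0.0189) - 0.9811 × log₂(0.9811)
H(p) = 0.1352
C = 1 - 0.1352 = 0.8648 bits/use


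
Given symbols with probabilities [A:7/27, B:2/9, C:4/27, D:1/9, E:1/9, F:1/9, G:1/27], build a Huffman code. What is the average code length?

Huffman tree construction:
Combine smallest probabilities repeatedly
Resulting codes:
  A: 10 (length 2)
  B: 00 (length 2)
  C: 110 (length 3)
  D: 1111 (length 4)
  E: 010 (length 3)
  F: 011 (length 3)
  G: 1110 (length 4)
Average length = Σ p(s) × length(s) = 2.6667 bits


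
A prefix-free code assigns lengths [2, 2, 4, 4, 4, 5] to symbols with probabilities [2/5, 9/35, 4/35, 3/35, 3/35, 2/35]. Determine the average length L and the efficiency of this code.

Average length L = Σ p_i × l_i = 2.7429 bits
Entropy H = 2.2338 bits
Efficiency η = H/L × 100% = 81.44%


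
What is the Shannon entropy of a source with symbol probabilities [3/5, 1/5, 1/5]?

H(X) = -Σ p(x) log₂ p(x)
  -3/5 × log₂(3/5) = 0.4422
  -1/5 × log₂(1/5) = 0.4644
  -1/5 × log₂(1/5) = 0.4644
H(X) = 1.3710 bits


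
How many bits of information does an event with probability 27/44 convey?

Information content I(x) = -log₂(p(x))
I = -log₂(27/44) = -log₂(0.6136)
I = 0.7045 bits


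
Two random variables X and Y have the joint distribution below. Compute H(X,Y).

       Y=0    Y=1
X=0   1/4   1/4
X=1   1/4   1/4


H(X,Y) = -Σ p(x,y) log₂ p(x,y)
  p(0,0)=1/4: -0.2500 × log₂(0.2500) = 0.5000
  p(0,1)=1/4: -0.2500 × log₂(0.2500) = 0.5000
  p(1,0)=1/4: -0.2500 × log₂(0.2500) = 0.5000
  p(1,1)=1/4: -0.2500 × log₂(0.2500) = 0.5000
H(X,Y) = 2.0000 bits


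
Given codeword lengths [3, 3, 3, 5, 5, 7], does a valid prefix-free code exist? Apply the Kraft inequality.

Kraft inequality: Σ 2^(-l_i) ≤ 1 for prefix-free code
Calculating: 2^(-3) + 2^(-3) + 2^(-3) + 2^(-5) + 2^(-5) + 2^(-7)
= 0.125 + 0.125 + 0.125 + 0.03125 + 0.03125 + 0.0078125
= 0.4453
Since 0.4453 ≤ 1, prefix-free code exists


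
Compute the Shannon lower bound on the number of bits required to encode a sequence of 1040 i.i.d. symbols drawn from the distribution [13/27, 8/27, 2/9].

Entropy H = 1.5099 bits/symbol
Minimum bits = H × n = 1.5099 × 1040
= 1570.26 bits


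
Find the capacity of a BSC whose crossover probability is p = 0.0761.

For BSC with error probability p:
C = 1 - H(p) where H(p) is binary entropy
H(0.0761) = -0.0761 × log₂(0.0761) - 0.9239 × log₂(0.9239)
H(p) = 0.3883
C = 1 - 0.3883 = 0.6117 bits/use


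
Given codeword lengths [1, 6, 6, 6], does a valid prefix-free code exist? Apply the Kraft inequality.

Kraft inequality: Σ 2^(-l_i) ≤ 1 for prefix-free code
Calculating: 2^(-1) + 2^(-6) + 2^(-6) + 2^(-6)
= 0.5 + 0.015625 + 0.015625 + 0.015625
= 0.5469
Since 0.5469 ≤ 1, prefix-free code exists


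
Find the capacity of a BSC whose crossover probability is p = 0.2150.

For BSC with error probability p:
C = 1 - H(p) where H(p) is binary entropy
H(0.2150) = -0.2150 × log₂(0.2150) - 0.7850 × log₂(0.7850)
H(p) = 0.7509
C = 1 - 0.7509 = 0.2491 bits/use


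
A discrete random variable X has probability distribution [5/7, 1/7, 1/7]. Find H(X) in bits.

H(X) = -Σ p(x) log₂ p(x)
  -5/7 × log₂(5/7) = 0.3467
  -1/7 × log₂(1/7) = 0.4011
  -1/7 × log₂(1/7) = 0.4011
H(X) = 1.1488 bits


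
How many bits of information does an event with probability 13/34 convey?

Information content I(x) = -log₂(p(x))
I = -log₂(13/34) = -log₂(0.3824)
I = 1.3870 bits


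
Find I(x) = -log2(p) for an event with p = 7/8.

Information content I(x) = -log₂(p(x))
I = -log₂(7/8) = -log₂(0.8750)
I = 0.1926 bits


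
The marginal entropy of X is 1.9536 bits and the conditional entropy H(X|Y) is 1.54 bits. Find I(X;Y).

I(X;Y) = H(X) - H(X|Y)
I(X;Y) = 1.9536 - 1.54 = 0.4136 bits


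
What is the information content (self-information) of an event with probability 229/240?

Information content I(x) = -log₂(p(x))
I = -log₂(229/240) = -log₂(0.9542)
I = 0.0677 bits


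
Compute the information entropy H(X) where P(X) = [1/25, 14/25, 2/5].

H(X) = -Σ p(x) log₂ p(x)
  -1/25 × log₂(1/25) = 0.1858
  -14/25 × log₂(14/25) = 0.4684
  -2/5 × log₂(2/5) = 0.5288
H(X) = 1.1830 bits


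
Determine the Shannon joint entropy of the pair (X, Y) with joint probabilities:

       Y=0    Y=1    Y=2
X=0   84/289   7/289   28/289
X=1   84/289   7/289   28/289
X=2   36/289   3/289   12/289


H(X,Y) = -Σ p(x,y) log₂ p(x,y)
  p(0,0)=84/289: -0.2907 × log₂(0.2907) = 0.5181
  p(0,1)=7/289: -0.0242 × log₂(0.0242) = 0.1300
  p(0,2)=28/289: -0.0969 × log₂(0.0969) = 0.3263
  p(1,0)=84/289: -0.2907 × log₂(0.2907) = 0.5181
  p(1,1)=7/289: -0.0242 × log₂(0.0242) = 0.1300
  p(1,2)=28/289: -0.0969 × log₂(0.0969) = 0.3263
  p(2,0)=36/289: -0.1246 × log₂(0.1246) = 0.3743
  p(2,1)=3/289: -0.0104 × log₂(0.0104) = 0.0684
  p(2,2)=12/289: -0.0415 × log₂(0.0415) = 0.1906
H(X,Y) = 2.5821 bits


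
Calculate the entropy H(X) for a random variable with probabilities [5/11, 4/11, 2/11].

H(X) = -Σ p(x) log₂ p(x)
  -5/11 × log₂(5/11) = 0.5170
  -4/11 × log₂(4/11) = 0.5307
  -2/11 × log₂(2/11) = 0.4472
H(X) = 1.4949 bits


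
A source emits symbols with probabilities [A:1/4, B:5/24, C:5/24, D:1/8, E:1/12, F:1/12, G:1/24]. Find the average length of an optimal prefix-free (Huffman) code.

Huffman tree construction:
Combine smallest probabilities repeatedly
Resulting codes:
  A: 10 (length 2)
  B: 111 (length 3)
  C: 00 (length 2)
  D: 011 (length 3)
  E: 1101 (length 4)
  F: 010 (length 3)
  G: 1100 (length 4)
Average length = Σ p(s) × length(s) = 2.6667 bits


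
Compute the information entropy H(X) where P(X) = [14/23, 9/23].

H(X) = -Σ p(x) log₂ p(x)
  -14/23 × log₂(14/23) = 0.4360
  -9/23 × log₂(9/23) = 0.5297
H(X) = 0.9656 bits


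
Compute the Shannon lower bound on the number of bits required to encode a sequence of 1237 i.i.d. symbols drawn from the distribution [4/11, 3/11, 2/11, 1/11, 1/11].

Entropy H = 2.1181 bits/symbol
Minimum bits = H × n = 2.1181 × 1237
= 2620.06 bits


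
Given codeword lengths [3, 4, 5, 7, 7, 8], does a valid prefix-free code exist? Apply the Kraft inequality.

Kraft inequality: Σ 2^(-l_i) ≤ 1 for prefix-free code
Calculating: 2^(-3) + 2^(-4) + 2^(-5) + 2^(-7) + 2^(-7) + 2^(-8)
= 0.125 + 0.0625 + 0.03125 + 0.0078125 + 0.0078125 + 0.00390625
= 0.2383
Since 0.2383 ≤ 1, prefix-free code exists


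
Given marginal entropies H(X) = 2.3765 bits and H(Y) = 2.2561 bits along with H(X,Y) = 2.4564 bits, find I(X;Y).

I(X;Y) = H(X) + H(Y) - H(X,Y)
I(X;Y) = 2.3765 + 2.2561 - 2.4564 = 2.1762 bits
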